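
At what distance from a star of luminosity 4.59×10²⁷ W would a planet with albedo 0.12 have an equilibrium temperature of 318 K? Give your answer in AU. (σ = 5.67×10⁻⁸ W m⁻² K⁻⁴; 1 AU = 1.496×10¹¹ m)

d ≈ 2.49 AU

From T_eq⁴ = L(1−A)/(16πσd²): d = √[L(1−A)/(16πσT_eq⁴)].
d = √[4.59×10²⁷ × 0.88 / (16π × 5.67×10⁻⁸ × (318)⁴)] = 3.72×10¹¹ m = 2.49 AU.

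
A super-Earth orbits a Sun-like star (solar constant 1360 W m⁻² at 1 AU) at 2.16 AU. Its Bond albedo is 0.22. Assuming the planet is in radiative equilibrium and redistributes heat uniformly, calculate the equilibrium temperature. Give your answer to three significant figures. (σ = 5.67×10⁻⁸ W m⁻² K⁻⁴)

T_eq ≈ 178 K

Flux at 2.16 AU: S = 1360/2.16² = 291 W m⁻².
Energy balance: absorbed = emitted ⇒ πR²·S(1−A) = 4πR²·σT_eq⁴, so T_eq⁴ = S(1−A)/(4σ).
T_eq = [291 × 0.78 / (4 × 5.67×10⁻⁸)]^(1/4) = (1.00×10⁹)^(1/4) = 178 K.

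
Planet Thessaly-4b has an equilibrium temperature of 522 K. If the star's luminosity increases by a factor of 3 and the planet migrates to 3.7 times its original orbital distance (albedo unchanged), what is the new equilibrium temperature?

T_eq ∝ L^(1/4) · d^(−1/2).
T′ = 522 × 3^(1/4) / 3.7^(1/2) = 357 K.

T_eq ≈ 357 K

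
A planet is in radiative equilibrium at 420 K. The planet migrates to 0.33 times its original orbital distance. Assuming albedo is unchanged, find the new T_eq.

T_eq ∝ L^(1/4) · d^(−1/2).
T′ = 420 / 0.33^(1/2) = 731 K.

T_eq ≈ 731 K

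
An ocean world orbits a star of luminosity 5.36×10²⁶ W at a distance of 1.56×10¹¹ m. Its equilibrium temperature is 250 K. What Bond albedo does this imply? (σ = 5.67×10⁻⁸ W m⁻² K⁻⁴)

Flux: S = L/(4πd²) = 5.36×10²⁶/(4π×(1.56×10¹¹)²) = 1750 W m⁻².
From T_eq⁴ = S(1−A)/(4σ): 1−A = 4σT_eq⁴/S.
1−A = 4 × 5.67×10⁻⁸ × (250)⁴ / 1750 = 0.505.

A ≈ 0.49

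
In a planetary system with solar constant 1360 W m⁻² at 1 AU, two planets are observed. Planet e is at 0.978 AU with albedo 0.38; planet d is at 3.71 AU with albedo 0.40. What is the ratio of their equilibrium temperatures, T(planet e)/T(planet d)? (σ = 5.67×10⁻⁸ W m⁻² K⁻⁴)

T₁/T₂ ≈ 1.964

T_eq = [S₀(1−A)/(4σd²)]^(1/4), so T ∝ (1−A)^(1/4) / √d.
T₁ = [1360×0.62/(4×5.67×10⁻⁸×0.978²)]^(1/4) = 249.69 K.
T₂ = [1360×0.60/(4×5.67×10⁻⁸×3.71²)]^(1/4) = 127.15 K.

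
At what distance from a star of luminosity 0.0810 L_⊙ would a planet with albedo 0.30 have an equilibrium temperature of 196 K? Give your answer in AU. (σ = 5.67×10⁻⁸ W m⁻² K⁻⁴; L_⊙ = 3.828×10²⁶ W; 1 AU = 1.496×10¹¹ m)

L = 0.0810 × 3.828×10²⁶ = 3.10×10²⁵ W.
From T_eq⁴ = L(1−A)/(16πσd²): d = √[L(1−A)/(16πσT_eq⁴)].
d = √[3.10×10²⁵ × 0.70 / (16π × 5.67×10⁻⁸ × (196)⁴)] = 7.18×10¹⁰ m = 0.480 AU.

d ≈ 0.480 AU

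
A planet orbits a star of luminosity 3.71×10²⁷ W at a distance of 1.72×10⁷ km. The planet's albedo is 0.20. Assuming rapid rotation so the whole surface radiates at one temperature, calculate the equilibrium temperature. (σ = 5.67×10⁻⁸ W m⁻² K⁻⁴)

d = 1.72×10⁷ km = 1.72×10¹⁰ m.
Flux: S = L/(4πd²) = 3.71×10²⁷/(4π×(1.72×10¹⁰)²) = 9.98×10⁵ W m⁻².
Energy balance: absorbed = emitted ⇒ πR²·S(1−A) = 4πR²·σT_eq⁴, so T_eq⁴ = S(1−A)/(4σ).
T_eq = [9.98×10⁵ × 0.80 / (4 × 5.67×10⁻⁸)]^(1/4) = (3.52×10¹²)^(1/4) = 1370 K.

T_eq ≈ 1370 K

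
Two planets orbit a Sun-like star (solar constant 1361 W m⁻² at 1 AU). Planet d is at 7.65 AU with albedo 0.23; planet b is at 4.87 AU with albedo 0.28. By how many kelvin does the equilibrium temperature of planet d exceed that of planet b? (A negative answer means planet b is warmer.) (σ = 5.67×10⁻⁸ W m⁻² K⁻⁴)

T_eq = [S₀(1−A)/(4σd²)]^(1/4), so T ∝ (1−A)^(1/4) / √d.
T₁ = [1361×0.77/(4×5.67×10⁻⁸×7.65²)]^(1/4) = 94.26 K.
T₂ = [1361×0.72/(4×5.67×10⁻⁸×4.87²)]^(1/4) = 116.18 K.

ΔT ≈ -21.9 K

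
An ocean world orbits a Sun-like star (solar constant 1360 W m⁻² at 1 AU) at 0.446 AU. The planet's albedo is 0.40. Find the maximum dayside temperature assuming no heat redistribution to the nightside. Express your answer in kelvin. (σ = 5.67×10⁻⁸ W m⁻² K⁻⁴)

Flux at 0.446 AU: S = 1360/0.446² = 6840 W m⁻².
With no redistribution each surface element balances locally: S(1−A) = σT⁴.
T = [6840 × 0.60 / 5.67×10⁻⁸]^(1/4) = (7.23×10¹⁰)^(1/4) = 519 K.

T_ss ≈ 519 K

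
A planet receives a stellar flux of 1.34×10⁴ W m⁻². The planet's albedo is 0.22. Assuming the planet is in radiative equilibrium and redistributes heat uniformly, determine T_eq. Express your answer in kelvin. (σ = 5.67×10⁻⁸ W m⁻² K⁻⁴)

Energy balance: absorbed = emitted ⇒ πR²·S(1−A) = 4πR²·σT_eq⁴, so T_eq⁴ = S(1−A)/(4σ).
T_eq = [1.34×10⁴ × 0.78 / (4 × 5.67×10⁻⁸)]^(1/4) = (4.61×10¹⁰)^(1/4) = 463 K.

T_eq ≈ 463 K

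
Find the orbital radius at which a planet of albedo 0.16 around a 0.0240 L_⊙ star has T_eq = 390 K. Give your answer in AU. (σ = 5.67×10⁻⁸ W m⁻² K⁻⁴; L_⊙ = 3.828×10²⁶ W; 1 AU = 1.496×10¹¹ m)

d ≈ 0.0723 AU

L = 0.0240 × 3.828×10²⁶ = 9.19×10²⁴ W.
From T_eq⁴ = L(1−A)/(16πσd²): d = √[L(1−A)/(16πσT_eq⁴)].
d = √[9.19×10²⁴ × 0.84 / (16π × 5.67×10⁻⁸ × (390)⁴)] = 1.08×10¹⁰ m = 0.0723 AU.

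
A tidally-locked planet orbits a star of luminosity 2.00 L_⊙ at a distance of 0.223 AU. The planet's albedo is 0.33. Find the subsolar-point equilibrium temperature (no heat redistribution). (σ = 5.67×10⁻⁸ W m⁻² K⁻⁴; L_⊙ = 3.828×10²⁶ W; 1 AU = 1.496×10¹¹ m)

d = 0.223 AU = 3.34×10¹⁰ m.
L = 2.00 × 3.828×10²⁶ = 7.66×10²⁶ W.
Flux: S = L/(4πd²) = 7.66×10²⁶/(4π×(3.34×10¹⁰)²) = 5.47×10⁴ W m⁻².
At the subsolar point the surface absorbs S(1−A) and emits σT⁴ per unit area — no factor of 4, since only the local patch is in balance.
T = [5.47×10⁴ × 0.67 / 5.67×10⁻⁸]^(1/4) = (6.47×10¹¹)^(1/4) = 897 K.

T_ss ≈ 897 K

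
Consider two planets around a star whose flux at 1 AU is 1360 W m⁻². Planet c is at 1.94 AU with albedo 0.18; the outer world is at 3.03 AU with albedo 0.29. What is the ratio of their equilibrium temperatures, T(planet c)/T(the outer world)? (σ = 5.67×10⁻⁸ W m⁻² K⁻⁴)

T₁/T₂ ≈ 1.296

T_eq = [S₀(1−A)/(4σd²)]^(1/4), so T ∝ (1−A)^(1/4) / √d.
T₁ = [1360×0.82/(4×5.67×10⁻⁸×1.94²)]^(1/4) = 190.12 K.
T₂ = [1360×0.71/(4×5.67×10⁻⁸×3.03²)]^(1/4) = 146.75 K.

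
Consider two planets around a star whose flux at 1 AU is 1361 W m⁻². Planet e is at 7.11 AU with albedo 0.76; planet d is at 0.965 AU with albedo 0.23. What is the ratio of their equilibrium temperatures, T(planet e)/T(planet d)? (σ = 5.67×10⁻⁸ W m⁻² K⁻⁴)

T₁/T₂ ≈ 0.275

T_eq = [S₀(1−A)/(4σd²)]^(1/4), so T ∝ (1−A)^(1/4) / √d.
T₁ = [1361×0.24/(4×5.67×10⁻⁸×7.11²)]^(1/4) = 73.06 K.
T₂ = [1361×0.77/(4×5.67×10⁻⁸×0.965²)]^(1/4) = 265.41 K.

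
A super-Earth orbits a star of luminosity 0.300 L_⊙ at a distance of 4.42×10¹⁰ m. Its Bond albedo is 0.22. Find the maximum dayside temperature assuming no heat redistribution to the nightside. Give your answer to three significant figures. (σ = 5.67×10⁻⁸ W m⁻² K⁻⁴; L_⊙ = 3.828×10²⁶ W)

T_ss ≈ 504 K

L = 0.300 × 3.828×10²⁶ = 1.15×10²⁶ W.
Flux: S = L/(4πd²) = 1.15×10²⁶/(4π×(4.42×10¹⁰)²) = 4680 W m⁻².
With no redistribution each surface element balances locally: S(1−A) = σT⁴.
T = [4680 × 0.78 / 5.67×10⁻⁸]^(1/4) = (6.44×10¹⁰)^(1/4) = 504 K.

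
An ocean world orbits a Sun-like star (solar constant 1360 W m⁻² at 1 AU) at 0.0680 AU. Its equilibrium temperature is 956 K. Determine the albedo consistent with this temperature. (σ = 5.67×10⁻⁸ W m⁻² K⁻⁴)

Flux at 0.0680 AU: S = 1360/0.0680² = 2.94×10⁵ W m⁻².
From T_eq⁴ = S(1−A)/(4σ): 1−A = 4σT_eq⁴/S.
1−A = 4 × 5.67×10⁻⁸ × (956)⁴ / 2.94×10⁵ = 0.644.

A ≈ 0.36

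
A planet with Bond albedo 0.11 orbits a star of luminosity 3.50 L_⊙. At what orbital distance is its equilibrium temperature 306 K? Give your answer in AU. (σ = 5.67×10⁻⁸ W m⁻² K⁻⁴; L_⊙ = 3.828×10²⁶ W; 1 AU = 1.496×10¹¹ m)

d ≈ 1.46 AU

L = 3.50 × 3.828×10²⁶ = 1.34×10²⁷ W.
From T_eq⁴ = L(1−A)/(16πσd²): d = √[L(1−A)/(16πσT_eq⁴)].
d = √[1.34×10²⁷ × 0.89 / (16π × 5.67×10⁻⁸ × (306)⁴)] = 2.18×10¹¹ m = 1.46 AU.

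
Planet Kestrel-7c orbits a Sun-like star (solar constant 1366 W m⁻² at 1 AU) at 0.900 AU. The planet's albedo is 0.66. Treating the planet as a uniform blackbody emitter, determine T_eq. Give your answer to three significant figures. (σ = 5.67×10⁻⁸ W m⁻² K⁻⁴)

Flux at 0.900 AU: S = 1366/0.900² = 1690 W m⁻².
Energy balance: absorbed = emitted ⇒ πR²·S(1−A) = 4πR²·σT_eq⁴, so T_eq⁴ = S(1−A)/(4σ).
T_eq = [1690 × 0.34 / (4 × 5.67×10⁻⁸)]^(1/4) = (2.53×10⁹)^(1/4) = 224 K.

T_eq ≈ 224 K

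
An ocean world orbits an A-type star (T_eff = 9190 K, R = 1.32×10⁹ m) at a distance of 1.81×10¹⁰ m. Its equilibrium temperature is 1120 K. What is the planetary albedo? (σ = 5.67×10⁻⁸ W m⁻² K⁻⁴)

L = 4πR_⋆²σT_⋆⁴ = 4π(1.32×10⁹)² × 5.67×10⁻⁸ × (9190)⁴ = 8.86×10²⁷ W.
S = L/(4πd²) = 2.15×10⁶ W m⁻².
From T_eq⁴ = S(1−A)/(4σ): 1−A = 4σT_eq⁴/S.
1−A = 4 × 5.67×10⁻⁸ × (1120)⁴ / 2.15×10⁶ = 0.166.

A ≈ 0.83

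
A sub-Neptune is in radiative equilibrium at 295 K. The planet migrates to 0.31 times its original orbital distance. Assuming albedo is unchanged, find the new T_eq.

T_eq ∝ L^(1/4) · d^(−1/2).
T′ = 295 / 0.31^(1/2) = 530 K.

T_eq ≈ 530 K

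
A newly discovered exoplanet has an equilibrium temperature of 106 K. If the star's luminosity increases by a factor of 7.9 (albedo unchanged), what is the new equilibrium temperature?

T_eq ≈ 178 K

T_eq ∝ L^(1/4) · d^(−1/2).
T′ = 106 × 7.9^(1/4) = 178 K.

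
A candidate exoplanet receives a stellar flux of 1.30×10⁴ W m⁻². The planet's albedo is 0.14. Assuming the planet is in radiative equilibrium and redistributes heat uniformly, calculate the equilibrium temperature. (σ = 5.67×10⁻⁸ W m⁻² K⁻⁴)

T_eq ≈ 471 K

Energy balance: absorbed = emitted ⇒ πR²·S(1−A) = 4πR²·σT_eq⁴, so T_eq⁴ = S(1−A)/(4σ).
T_eq = [1.30×10⁴ × 0.86 / (4 × 5.67×10⁻⁸)]^(1/4) = (4.93×10¹⁰)^(1/4) = 471 K.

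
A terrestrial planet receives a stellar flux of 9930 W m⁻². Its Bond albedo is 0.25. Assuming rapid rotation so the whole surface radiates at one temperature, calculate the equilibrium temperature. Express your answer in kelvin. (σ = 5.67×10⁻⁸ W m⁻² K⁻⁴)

Energy balance: absorbed = emitted ⇒ πR²·S(1−A) = 4πR²·σT_eq⁴, so T_eq⁴ = S(1−A)/(4σ).
T_eq = [9930 × 0.75 / (4 × 5.67×10⁻⁸)]^(1/4) = (3.28×10¹⁰)^(1/4) = 426 K.

T_eq ≈ 426 K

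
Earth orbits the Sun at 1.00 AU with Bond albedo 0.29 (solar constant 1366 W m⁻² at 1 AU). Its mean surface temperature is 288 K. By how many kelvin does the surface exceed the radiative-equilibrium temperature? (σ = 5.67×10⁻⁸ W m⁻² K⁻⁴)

S = 1366/1.00² = 1366 W m⁻².
T_eq = [S(1−A)/(4σ)]^(1/4) = [1366×0.71/(4×5.67×10⁻⁸)]^(1/4) = 255.7 K.
ΔT = T_surf − T_eq = 288 − 255.7.

ΔT ≈ 32.3 K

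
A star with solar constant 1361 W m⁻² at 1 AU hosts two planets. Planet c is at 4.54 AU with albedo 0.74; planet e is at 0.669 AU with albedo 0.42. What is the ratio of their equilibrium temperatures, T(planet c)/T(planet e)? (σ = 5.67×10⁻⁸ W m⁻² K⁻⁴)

T₁/T₂ ≈ 0.314

T_eq = [S₀(1−A)/(4σd²)]^(1/4), so T ∝ (1−A)^(1/4) / √d.
T₁ = [1361×0.26/(4×5.67×10⁻⁸×4.54²)]^(1/4) = 93.28 K.
T₂ = [1361×0.58/(4×5.67×10⁻⁸×0.669²)]^(1/4) = 296.96 K.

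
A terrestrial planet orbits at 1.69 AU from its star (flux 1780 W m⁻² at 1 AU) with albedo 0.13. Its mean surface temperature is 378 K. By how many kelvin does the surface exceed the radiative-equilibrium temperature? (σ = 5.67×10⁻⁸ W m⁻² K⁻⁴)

ΔT ≈ 156.9 K

S = 1780/1.69² = 623.2 W m⁻².
T_eq = [S(1−A)/(4σ)]^(1/4) = [623.2×0.87/(4×5.67×10⁻⁸)]^(1/4) = 221.1 K.
ΔT = T_surf − T_eq = 378 − 221.1.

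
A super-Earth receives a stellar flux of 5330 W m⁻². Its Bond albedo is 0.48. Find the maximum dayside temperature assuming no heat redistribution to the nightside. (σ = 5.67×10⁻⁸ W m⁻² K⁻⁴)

With no redistribution each surface element balances locally: S(1−A) = σT⁴.
T = [5330 × 0.52 / 5.67×10⁻⁸]^(1/4) = (4.89×10¹⁰)^(1/4) = 470 K.

T_ss ≈ 470 K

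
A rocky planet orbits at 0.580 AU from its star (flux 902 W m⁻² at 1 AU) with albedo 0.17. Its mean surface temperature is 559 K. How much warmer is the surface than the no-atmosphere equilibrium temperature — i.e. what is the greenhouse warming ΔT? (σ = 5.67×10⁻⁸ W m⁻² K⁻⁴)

ΔT ≈ 244.3 K

S = 902/0.580² = 2681 W m⁻².
T_eq = [S(1−A)/(4σ)]^(1/4) = [2681×0.83/(4×5.67×10⁻⁸)]^(1/4) = 314.7 K.
ΔT = T_surf − T_eq = 559 − 314.7.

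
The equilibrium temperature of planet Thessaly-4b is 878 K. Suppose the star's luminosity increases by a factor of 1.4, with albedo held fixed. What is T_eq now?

T_eq ∝ L^(1/4) · d^(−1/2).
T′ = 878 × 1.4^(1/4) = 955 K.

T_eq ≈ 955 K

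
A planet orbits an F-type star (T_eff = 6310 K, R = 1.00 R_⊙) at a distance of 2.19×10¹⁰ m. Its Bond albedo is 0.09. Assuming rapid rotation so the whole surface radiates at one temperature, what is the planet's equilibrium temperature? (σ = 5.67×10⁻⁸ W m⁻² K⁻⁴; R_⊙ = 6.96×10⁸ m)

R_⋆ = 1.00 × 6.96×10⁸ = 6.96×10⁸ m.
L = 4πR_⋆²σT_⋆⁴ = 4π(6.96×10⁸)² × 5.67×10⁻⁸ × (6310)⁴ = 5.47×10²⁶ W.
S = L/(4πd²) = 9.08×10⁴ W m⁻².
Energy balance: absorbed = emitted ⇒ πR²·S(1−A) = 4πR²·σT_eq⁴, so T_eq⁴ = S(1−A)/(4σ).
T_eq = [9.08×10⁴ × 0.91 / (4 × 5.67×10⁻⁸)]^(1/4) = (3.64×10¹¹)^(1/4) = 777 K.

T_eq ≈ 777 K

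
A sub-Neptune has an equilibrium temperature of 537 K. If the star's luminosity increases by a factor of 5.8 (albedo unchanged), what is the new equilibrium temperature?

T_eq ∝ L^(1/4) · d^(−1/2).
T′ = 537 × 5.8^(1/4) = 833 K.

T_eq ≈ 833 K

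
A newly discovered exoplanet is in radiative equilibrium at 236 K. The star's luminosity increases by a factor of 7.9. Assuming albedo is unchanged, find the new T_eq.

T_eq ∝ L^(1/4) · d^(−1/2).
T′ = 236 × 7.9^(1/4) = 396 K.

T_eq ≈ 396 K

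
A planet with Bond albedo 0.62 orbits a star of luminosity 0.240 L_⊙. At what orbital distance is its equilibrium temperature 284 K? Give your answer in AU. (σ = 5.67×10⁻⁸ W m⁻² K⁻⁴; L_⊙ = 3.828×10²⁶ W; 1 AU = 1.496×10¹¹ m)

d ≈ 0.290 AU

L = 0.240 × 3.828×10²⁶ = 9.19×10²⁵ W.
From T_eq⁴ = L(1−A)/(16πσd²): d = √[L(1−A)/(16πσT_eq⁴)].
d = √[9.19×10²⁵ × 0.38 / (16π × 5.67×10⁻⁸ × (284)⁴)] = 4.34×10¹⁰ m = 0.290 AU.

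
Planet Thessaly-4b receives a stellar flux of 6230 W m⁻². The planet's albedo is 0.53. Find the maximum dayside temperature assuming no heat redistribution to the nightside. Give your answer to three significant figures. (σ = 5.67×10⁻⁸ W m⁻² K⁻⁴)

T_ss ≈ 477 K

With no redistribution each surface element balances locally: S(1−A) = σT⁴.
T = [6230 × 0.47 / 5.67×10⁻⁸]^(1/4) = (5.16×10¹⁰)^(1/4) = 477 K.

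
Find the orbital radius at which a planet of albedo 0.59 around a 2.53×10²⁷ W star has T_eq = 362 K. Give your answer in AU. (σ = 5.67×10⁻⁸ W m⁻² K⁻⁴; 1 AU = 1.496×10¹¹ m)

From T_eq⁴ = L(1−A)/(16πσd²): d = √[L(1−A)/(16πσT_eq⁴)].
d = √[2.53×10²⁷ × 0.41 / (16π × 5.67×10⁻⁸ × (362)⁴)] = 1.46×10¹¹ m = 0.973 AU.

d ≈ 0.973 AU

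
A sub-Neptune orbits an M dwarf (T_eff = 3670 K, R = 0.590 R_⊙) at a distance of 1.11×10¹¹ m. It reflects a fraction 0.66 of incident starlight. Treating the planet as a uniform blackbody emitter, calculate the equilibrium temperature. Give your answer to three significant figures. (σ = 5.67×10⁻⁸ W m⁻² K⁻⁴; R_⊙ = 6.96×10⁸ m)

T_eq ≈ 121 K

R_⋆ = 0.590 × 6.96×10⁸ = 4.11×10⁸ m.
L = 4πR_⋆²σT_⋆⁴ = 4π(4.11×10⁸)² × 5.67×10⁻⁸ × (3670)⁴ = 2.18×10²⁵ W.
S = L/(4πd²) = 141 W m⁻².
Energy balance: absorbed = emitted ⇒ πR²·S(1−A) = 4πR²·σT_eq⁴, so T_eq⁴ = S(1−A)/(4σ).
T_eq = [141 × 0.34 / (4 × 5.67×10⁻⁸)]^(1/4) = (2.11×10⁸)^(1/4) = 121 K.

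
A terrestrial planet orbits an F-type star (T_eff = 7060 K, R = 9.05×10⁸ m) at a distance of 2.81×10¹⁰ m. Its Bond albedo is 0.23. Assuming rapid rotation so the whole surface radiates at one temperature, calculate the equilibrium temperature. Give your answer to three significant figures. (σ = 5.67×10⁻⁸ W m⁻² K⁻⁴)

L = 4πR_⋆²σT_⋆⁴ = 4π(9.05×10⁸)² × 5.67×10⁻⁸ × (7060)⁴ = 1.45×10²⁷ W.
S = L/(4πd²) = 1.46×10⁵ W m⁻².
Energy balance: absorbed = emitted ⇒ πR²·S(1−A) = 4πR²·σT_eq⁴, so T_eq⁴ = S(1−A)/(4σ).
T_eq = [1.46×10⁵ × 0.77 / (4 × 5.67×10⁻⁸)]^(1/4) = (4.96×10¹¹)^(1/4) = 839 K.

T_eq ≈ 839 K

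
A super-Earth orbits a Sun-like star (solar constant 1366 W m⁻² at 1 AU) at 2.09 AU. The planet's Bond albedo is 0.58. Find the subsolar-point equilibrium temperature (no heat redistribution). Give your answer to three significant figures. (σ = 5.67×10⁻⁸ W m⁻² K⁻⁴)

T_ss ≈ 219 K

Flux at 2.09 AU: S = 1366/2.09² = 313 W m⁻².
At the subsolar point the surface absorbs S(1−A) and emits σT⁴ per unit area — no factor of 4, since only the local patch is in balance.
T = [313 × 0.42 / 5.67×10⁻⁸]^(1/4) = (2.32×10⁹)^(1/4) = 219 K.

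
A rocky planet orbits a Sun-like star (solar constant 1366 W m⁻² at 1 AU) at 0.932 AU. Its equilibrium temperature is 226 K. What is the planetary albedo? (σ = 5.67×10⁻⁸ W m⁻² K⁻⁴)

Flux at 0.932 AU: S = 1366/0.932² = 1570 W m⁻².
From T_eq⁴ = S(1−A)/(4σ): 1−A = 4σT_eq⁴/S.
1−A = 4 × 5.67×10⁻⁸ × (226)⁴ / 1570 = 0.376.

A ≈ 0.62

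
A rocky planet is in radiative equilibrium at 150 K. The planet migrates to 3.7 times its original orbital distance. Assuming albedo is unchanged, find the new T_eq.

T_eq ≈ 78.0 K

T_eq ∝ L^(1/4) · d^(−1/2).
T′ = 150 / 3.7^(1/2) = 78.0 K.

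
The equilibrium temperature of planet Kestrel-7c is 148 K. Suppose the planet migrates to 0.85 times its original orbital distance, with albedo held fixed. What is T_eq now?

T_eq ∝ L^(1/4) · d^(−1/2).
T′ = 148 / 0.85^(1/2) = 161 K.

T_eq ≈ 161 K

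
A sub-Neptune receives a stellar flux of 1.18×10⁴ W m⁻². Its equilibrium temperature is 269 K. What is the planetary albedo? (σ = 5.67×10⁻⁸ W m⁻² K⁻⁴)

From T_eq⁴ = S(1−A)/(4σ): 1−A = 4σT_eq⁴/S.
1−A = 4 × 5.67×10⁻⁸ × (269)⁴ / 1.18×10⁴ = 0.101.

A ≈ 0.90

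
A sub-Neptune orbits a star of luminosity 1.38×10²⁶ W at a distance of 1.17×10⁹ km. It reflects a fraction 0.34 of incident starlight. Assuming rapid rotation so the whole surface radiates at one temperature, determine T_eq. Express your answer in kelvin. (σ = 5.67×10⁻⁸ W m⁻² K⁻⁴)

T_eq ≈ 69.5 K

d = 1.17×10⁹ km = 1.17×10¹² m.
Flux: S = L/(4πd²) = 1.38×10²⁶/(4π×(1.17×10¹²)²) = 8.02 W m⁻².
Energy balance: absorbed = emitted ⇒ πR²·S(1−A) = 4πR²·σT_eq⁴, so T_eq⁴ = S(1−A)/(4σ).
T_eq = [8.02 × 0.66 / (4 × 5.67×10⁻⁸)]^(1/4) = (2.33×10⁷)^(1/4) = 69.5 K.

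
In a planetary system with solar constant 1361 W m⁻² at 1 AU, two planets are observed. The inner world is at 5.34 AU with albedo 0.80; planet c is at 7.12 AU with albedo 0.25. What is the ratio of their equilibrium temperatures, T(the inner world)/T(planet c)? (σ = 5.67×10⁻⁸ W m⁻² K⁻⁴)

T₁/T₂ ≈ 0.830

T_eq = [S₀(1−A)/(4σd²)]^(1/4), so T ∝ (1−A)^(1/4) / √d.
T₁ = [1361×0.20/(4×5.67×10⁻⁸×5.34²)]^(1/4) = 80.55 K.
T₂ = [1361×0.75/(4×5.67×10⁻⁸×7.12²)]^(1/4) = 97.07 K.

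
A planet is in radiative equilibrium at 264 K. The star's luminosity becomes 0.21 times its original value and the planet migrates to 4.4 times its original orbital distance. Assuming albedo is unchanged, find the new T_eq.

T_eq ∝ L^(1/4) · d^(−1/2).
T′ = 264 × 0.21^(1/4) / 4.4^(1/2) = 85.2 K.

T_eq ≈ 85.2 K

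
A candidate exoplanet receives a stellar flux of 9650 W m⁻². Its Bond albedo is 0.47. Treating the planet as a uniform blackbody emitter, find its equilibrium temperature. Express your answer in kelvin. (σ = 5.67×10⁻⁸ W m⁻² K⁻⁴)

T_eq ≈ 388 K

Energy balance: absorbed = emitted ⇒ πR²·S(1−A) = 4πR²·σT_eq⁴, so T_eq⁴ = S(1−A)/(4σ).
T_eq = [9650 × 0.53 / (4 × 5.67×10⁻⁸)]^(1/4) = (2.26×10¹⁰)^(1/4) = 388 K.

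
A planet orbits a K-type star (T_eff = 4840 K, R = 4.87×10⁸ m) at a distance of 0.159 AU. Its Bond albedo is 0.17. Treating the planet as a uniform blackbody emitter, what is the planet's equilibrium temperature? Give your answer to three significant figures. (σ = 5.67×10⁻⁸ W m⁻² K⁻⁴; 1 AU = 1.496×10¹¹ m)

d = 0.159 AU = 2.38×10¹⁰ m.
L = 4πR_⋆²σT_⋆⁴ = 4π(4.87×10⁸)² × 5.67×10⁻⁸ × (4840)⁴ = 9.27×10²⁵ W.
S = L/(4πd²) = 1.30×10⁴ W m⁻².
Energy balance: absorbed = emitted ⇒ πR²·S(1−A) = 4πR²·σT_eq⁴, so T_eq⁴ = S(1−A)/(4σ).
T_eq = [1.30×10⁴ × 0.83 / (4 × 5.67×10⁻⁸)]^(1/4) = (4.77×10¹⁰)^(1/4) = 467 K.

T_eq ≈ 467 K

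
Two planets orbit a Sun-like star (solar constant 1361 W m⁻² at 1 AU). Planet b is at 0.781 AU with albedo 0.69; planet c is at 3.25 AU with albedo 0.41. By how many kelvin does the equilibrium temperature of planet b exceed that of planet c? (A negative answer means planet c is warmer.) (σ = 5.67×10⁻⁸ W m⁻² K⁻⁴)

ΔT ≈ 99.7 K

T_eq = [S₀(1−A)/(4σd²)]^(1/4), so T ∝ (1−A)^(1/4) / √d.
T₁ = [1361×0.31/(4×5.67×10⁻⁸×0.781²)]^(1/4) = 235.00 K.
T₂ = [1361×0.59/(4×5.67×10⁻⁸×3.25²)]^(1/4) = 135.31 K.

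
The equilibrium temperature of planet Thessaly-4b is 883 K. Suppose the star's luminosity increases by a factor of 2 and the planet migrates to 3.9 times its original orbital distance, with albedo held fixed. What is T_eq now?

T_eq ∝ L^(1/4) · d^(−1/2).
T′ = 883 × 2^(1/4) / 3.9^(1/2) = 532 K.

T_eq ≈ 532 K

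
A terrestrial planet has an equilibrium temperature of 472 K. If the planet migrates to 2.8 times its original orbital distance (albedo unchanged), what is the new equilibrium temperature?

T_eq ≈ 282 K

T_eq ∝ L^(1/4) · d^(−1/2).
T′ = 472 / 2.8^(1/2) = 282 K.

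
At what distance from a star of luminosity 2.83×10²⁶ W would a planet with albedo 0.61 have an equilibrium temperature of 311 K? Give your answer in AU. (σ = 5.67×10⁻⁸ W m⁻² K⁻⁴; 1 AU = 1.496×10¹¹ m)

From T_eq⁴ = L(1−A)/(16πσd²): d = √[L(1−A)/(16πσT_eq⁴)].
d = √[2.83×10²⁶ × 0.39 / (16π × 5.67×10⁻⁸ × (311)⁴)] = 6.43×10¹⁰ m = 0.430 AU.

d ≈ 0.430 AU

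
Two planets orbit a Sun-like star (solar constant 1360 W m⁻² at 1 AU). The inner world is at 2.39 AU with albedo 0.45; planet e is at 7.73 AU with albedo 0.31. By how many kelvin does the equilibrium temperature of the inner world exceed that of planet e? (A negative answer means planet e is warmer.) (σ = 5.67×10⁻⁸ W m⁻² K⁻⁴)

T_eq = [S₀(1−A)/(4σd²)]^(1/4), so T ∝ (1−A)^(1/4) / √d.
T₁ = [1360×0.55/(4×5.67×10⁻⁸×2.39²)]^(1/4) = 155.01 K.
T₂ = [1360×0.69/(4×5.67×10⁻⁸×7.73²)]^(1/4) = 91.22 K.

ΔT ≈ 63.8 K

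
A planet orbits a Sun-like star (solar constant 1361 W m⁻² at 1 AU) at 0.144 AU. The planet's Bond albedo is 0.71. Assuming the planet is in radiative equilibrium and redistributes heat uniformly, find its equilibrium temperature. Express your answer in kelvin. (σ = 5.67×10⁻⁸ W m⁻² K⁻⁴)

T_eq ≈ 538 K

Flux at 0.144 AU: S = 1361/0.144² = 6.56×10⁴ W m⁻².
Energy balance: absorbed = emitted ⇒ πR²·S(1−A) = 4πR²·σT_eq⁴, so T_eq⁴ = S(1−A)/(4σ).
T_eq = [6.56×10⁴ × 0.29 / (4 × 5.67×10⁻⁸)]^(1/4) = (8.39×10¹⁰)^(1/4) = 538 K.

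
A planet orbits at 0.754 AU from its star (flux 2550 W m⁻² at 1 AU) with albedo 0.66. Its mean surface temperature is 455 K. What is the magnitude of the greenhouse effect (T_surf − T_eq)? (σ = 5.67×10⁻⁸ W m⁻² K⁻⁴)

ΔT ≈ 168.6 K

S = 2550/0.754² = 4485 W m⁻².
T_eq = [S(1−A)/(4σ)]^(1/4) = [4485×0.34/(4×5.67×10⁻⁸)]^(1/4) = 286.4 K.
ΔT = T_surf − T_eq = 455 − 286.4.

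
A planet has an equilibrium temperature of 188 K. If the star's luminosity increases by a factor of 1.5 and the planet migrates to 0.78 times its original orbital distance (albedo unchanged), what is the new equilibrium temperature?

T_eq ∝ L^(1/4) · d^(−1/2).
T′ = 188 × 1.5^(1/4) / 0.78^(1/2) = 236 K.

T_eq ≈ 236 K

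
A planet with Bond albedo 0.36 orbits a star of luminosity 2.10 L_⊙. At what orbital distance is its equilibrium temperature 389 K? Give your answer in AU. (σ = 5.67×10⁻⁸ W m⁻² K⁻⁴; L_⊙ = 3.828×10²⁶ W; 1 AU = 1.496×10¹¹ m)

L = 2.10 × 3.828×10²⁶ = 8.04×10²⁶ W.
From T_eq⁴ = L(1−A)/(16πσd²): d = √[L(1−A)/(16πσT_eq⁴)].
d = √[8.04×10²⁶ × 0.64 / (16π × 5.67×10⁻⁸ × (389)⁴)] = 8.88×10¹⁰ m = 0.594 AU.

d ≈ 0.594 AU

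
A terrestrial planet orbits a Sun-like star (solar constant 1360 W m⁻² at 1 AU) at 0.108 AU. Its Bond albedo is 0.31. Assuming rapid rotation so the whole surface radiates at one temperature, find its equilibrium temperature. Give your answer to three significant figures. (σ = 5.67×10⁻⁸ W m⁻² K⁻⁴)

T_eq ≈ 772 K

Flux at 0.108 AU: S = 1360/0.108² = 1.17×10⁵ W m⁻².
Energy balance: absorbed = emitted ⇒ πR²·S(1−A) = 4πR²·σT_eq⁴, so T_eq⁴ = S(1−A)/(4σ).
T_eq = [1.17×10⁵ × 0.69 / (4 × 5.67×10⁻⁸)]^(1/4) = (3.55×10¹¹)^(1/4) = 772 K.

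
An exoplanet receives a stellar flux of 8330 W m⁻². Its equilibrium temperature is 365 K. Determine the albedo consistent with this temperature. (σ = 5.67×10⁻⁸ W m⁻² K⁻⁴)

A ≈ 0.52

From T_eq⁴ = S(1−A)/(4σ): 1−A = 4σT_eq⁴/S.
1−A = 4 × 5.67×10⁻⁸ × (365)⁴ / 8330 = 0.483.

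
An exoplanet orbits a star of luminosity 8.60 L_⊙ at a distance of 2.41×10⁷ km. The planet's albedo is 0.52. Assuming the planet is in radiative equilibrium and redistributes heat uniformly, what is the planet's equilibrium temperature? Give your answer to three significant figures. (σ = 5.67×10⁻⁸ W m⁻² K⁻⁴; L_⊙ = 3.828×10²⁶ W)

T_eq ≈ 988 K

d = 2.41×10⁷ km = 2.41×10¹⁰ m.
L = 8.60 × 3.828×10²⁶ = 3.29×10²⁷ W.
Flux: S = L/(4πd²) = 3.29×10²⁷/(4π×(2.41×10¹⁰)²) = 4.51×10⁵ W m⁻².
Energy balance: absorbed = emitted ⇒ πR²·S(1−A) = 4πR²·σT_eq⁴, so T_eq⁴ = S(1−A)/(4σ).
T_eq = [4.51×10⁵ × 0.48 / (4 × 5.67×10⁻⁸)]^(1/4) = (9.55×10¹¹)^(1/4) = 988 K.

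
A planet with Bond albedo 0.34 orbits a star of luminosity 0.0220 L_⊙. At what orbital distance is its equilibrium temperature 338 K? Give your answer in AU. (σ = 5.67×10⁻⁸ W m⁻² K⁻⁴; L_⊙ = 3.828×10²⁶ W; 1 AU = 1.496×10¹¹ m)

L = 0.0220 × 3.828×10²⁶ = 8.42×10²⁴ W.
From T_eq⁴ = L(1−A)/(16πσd²): d = √[L(1−A)/(16πσT_eq⁴)].
d = √[8.42×10²⁴ × 0.66 / (16π × 5.67×10⁻⁸ × (338)⁴)] = 1.22×10¹⁰ m = 0.0817 AU.

d ≈ 0.0817 AU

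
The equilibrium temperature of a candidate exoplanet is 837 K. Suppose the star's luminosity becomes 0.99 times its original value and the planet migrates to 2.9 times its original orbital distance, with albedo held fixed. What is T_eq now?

T_eq ≈ 490 K

T_eq ∝ L^(1/4) · d^(−1/2).
T′ = 837 × 0.99^(1/4) / 2.9^(1/2) = 490 K.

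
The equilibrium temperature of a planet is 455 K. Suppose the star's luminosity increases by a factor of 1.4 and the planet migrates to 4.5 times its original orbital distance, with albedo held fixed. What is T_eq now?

T_eq ≈ 233 K

T_eq ∝ L^(1/4) · d^(−1/2).
T′ = 455 × 1.4^(1/4) / 4.5^(1/2) = 233 K.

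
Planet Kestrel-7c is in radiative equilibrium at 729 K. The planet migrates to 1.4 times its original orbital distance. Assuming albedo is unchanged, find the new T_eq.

T_eq ∝ L^(1/4) · d^(−1/2).
T′ = 729 / 1.4^(1/2) = 616 K.

T_eq ≈ 616 K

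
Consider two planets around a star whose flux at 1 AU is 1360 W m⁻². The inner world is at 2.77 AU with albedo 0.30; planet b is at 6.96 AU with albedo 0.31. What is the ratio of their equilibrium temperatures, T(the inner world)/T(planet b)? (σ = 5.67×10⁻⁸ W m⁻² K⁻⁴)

T_eq = [S₀(1−A)/(4σd²)]^(1/4), so T ∝ (1−A)^(1/4) / √d.
T₁ = [1360×0.70/(4×5.67×10⁻⁸×2.77²)]^(1/4) = 152.94 K.
T₂ = [1360×0.69/(4×5.67×10⁻⁸×6.96²)]^(1/4) = 96.14 K.

T₁/T₂ ≈ 1.591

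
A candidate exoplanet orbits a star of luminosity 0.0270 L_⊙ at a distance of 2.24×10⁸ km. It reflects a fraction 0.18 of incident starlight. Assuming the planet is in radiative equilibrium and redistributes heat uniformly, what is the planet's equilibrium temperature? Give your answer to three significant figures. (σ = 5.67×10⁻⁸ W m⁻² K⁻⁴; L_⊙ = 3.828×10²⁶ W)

T_eq ≈ 87.7 K

d = 2.24×10⁸ km = 2.24×10¹¹ m.
L = 0.0270 × 3.828×10²⁶ = 1.03×10²⁵ W.
Flux: S = L/(4πd²) = 1.03×10²⁵/(4π×(2.24×10¹¹)²) = 16.4 W m⁻².
Energy balance: absorbed = emitted ⇒ πR²·S(1−A) = 4πR²·σT_eq⁴, so T_eq⁴ = S(1−A)/(4σ).
T_eq = [16.4 × 0.82 / (4 × 5.67×10⁻⁸)]^(1/4) = (5.93×10⁷)^(1/4) = 87.7 K.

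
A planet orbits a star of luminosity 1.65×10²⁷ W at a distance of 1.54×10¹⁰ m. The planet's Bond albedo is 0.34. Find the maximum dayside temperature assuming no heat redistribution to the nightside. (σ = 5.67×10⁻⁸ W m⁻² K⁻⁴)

T_ss ≈ 1590 K

Flux: S = L/(4πd²) = 1.65×10²⁷/(4π×(1.54×10¹⁰)²) = 5.54×10⁵ W m⁻².
With no redistribution each surface element balances locally: S(1−A) = σT⁴.
T = [5.54×10⁵ × 0.66 / 5.67×10⁻⁸]^(1/4) = (6.44×10¹²)^(1/4) = 1590 K.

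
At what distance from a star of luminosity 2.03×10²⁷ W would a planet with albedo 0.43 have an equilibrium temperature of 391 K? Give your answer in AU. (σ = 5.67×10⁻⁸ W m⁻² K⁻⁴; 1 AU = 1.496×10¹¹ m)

From T_eq⁴ = L(1−A)/(16πσd²): d = √[L(1−A)/(16πσT_eq⁴)].
d = √[2.03×10²⁷ × 0.57 / (16π × 5.67×10⁻⁸ × (391)⁴)] = 1.32×10¹¹ m = 0.881 AU.

d ≈ 0.881 AU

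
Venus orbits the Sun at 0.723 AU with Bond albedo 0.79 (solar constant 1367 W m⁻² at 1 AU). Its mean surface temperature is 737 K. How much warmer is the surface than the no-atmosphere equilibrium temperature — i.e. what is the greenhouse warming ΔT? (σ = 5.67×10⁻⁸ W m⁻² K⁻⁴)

S = 1367/0.723² = 2615 W m⁻².
T_eq = [S(1−A)/(4σ)]^(1/4) = [2615×0.21/(4×5.67×10⁻⁸)]^(1/4) = 221.8 K.
ΔT = T_surf − T_eq = 737 − 221.8.

ΔT ≈ 515.2 K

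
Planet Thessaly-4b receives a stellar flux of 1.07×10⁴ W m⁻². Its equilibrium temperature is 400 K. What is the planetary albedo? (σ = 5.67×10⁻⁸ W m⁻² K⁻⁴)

From T_eq⁴ = S(1−A)/(4σ): 1−A = 4σT_eq⁴/S.
1−A = 4 × 5.67×10⁻⁸ × (400)⁴ / 1.07×10⁴ = 0.543.

A ≈ 0.46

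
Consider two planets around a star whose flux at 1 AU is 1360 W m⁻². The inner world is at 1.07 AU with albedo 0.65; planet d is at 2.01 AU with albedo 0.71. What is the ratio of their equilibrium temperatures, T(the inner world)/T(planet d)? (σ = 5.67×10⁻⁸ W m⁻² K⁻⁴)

T₁/T₂ ≈ 1.437

T_eq = [S₀(1−A)/(4σd²)]^(1/4), so T ∝ (1−A)^(1/4) / √d.
T₁ = [1360×0.35/(4×5.67×10⁻⁸×1.07²)]^(1/4) = 206.92 K.
T₂ = [1360×0.29/(4×5.67×10⁻⁸×2.01²)]^(1/4) = 144.04 K.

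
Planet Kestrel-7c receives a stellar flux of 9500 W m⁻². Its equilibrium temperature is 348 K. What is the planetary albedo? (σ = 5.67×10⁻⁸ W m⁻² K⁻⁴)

From T_eq⁴ = S(1−A)/(4σ): 1−A = 4σT_eq⁴/S.
1−A = 4 × 5.67×10⁻⁸ × (348)⁴ / 9500 = 0.350.

A ≈ 0.65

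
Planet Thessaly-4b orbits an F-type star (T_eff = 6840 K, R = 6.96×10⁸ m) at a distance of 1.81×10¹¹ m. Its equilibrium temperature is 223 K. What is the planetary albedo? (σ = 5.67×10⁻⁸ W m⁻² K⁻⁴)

A ≈ 0.69

L = 4πR_⋆²σT_⋆⁴ = 4π(6.96×10⁸)² × 5.67×10⁻⁸ × (6840)⁴ = 7.56×10²⁶ W.
S = L/(4πd²) = 1840 W m⁻².
From T_eq⁴ = S(1−A)/(4σ): 1−A = 4σT_eq⁴/S.
1−A = 4 × 5.67×10⁻⁸ × (223)⁴ / 1840 = 0.306.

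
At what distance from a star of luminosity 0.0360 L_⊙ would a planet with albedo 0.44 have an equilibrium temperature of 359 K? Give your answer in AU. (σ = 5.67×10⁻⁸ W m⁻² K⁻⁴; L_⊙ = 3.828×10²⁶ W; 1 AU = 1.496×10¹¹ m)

L = 0.0360 × 3.828×10²⁶ = 1.38×10²⁵ W.
From T_eq⁴ = L(1−A)/(16πσd²): d = √[L(1−A)/(16πσT_eq⁴)].
d = √[1.38×10²⁵ × 0.56 / (16π × 5.67×10⁻⁸ × (359)⁴)] = 1.28×10¹⁰ m = 0.0853 AU.

d ≈ 0.0853 AU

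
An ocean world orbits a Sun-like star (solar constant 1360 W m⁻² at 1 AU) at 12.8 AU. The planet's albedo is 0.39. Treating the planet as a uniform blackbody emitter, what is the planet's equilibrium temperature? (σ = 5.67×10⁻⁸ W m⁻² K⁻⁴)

T_eq ≈ 68.7 K

Flux at 12.8 AU: S = 1360/12.8² = 8.30 W m⁻².
Energy balance: absorbed = emitted ⇒ πR²·S(1−A) = 4πR²·σT_eq⁴, so T_eq⁴ = S(1−A)/(4σ).
T_eq = [8.30 × 0.61 / (4 × 5.67×10⁻⁸)]^(1/4) = (2.23×10⁷)^(1/4) = 68.7 K.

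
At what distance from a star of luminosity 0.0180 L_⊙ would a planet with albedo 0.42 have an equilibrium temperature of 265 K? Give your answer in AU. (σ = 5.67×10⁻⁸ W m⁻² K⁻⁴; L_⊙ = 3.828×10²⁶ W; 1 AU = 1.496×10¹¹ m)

L = 0.0180 × 3.828×10²⁶ = 6.89×10²⁴ W.
From T_eq⁴ = L(1−A)/(16πσd²): d = √[L(1−A)/(16πσT_eq⁴)].
d = √[6.89×10²⁴ × 0.58 / (16π × 5.67×10⁻⁸ × (265)⁴)] = 1.69×10¹⁰ m = 0.113 AU.

d ≈ 0.113 AU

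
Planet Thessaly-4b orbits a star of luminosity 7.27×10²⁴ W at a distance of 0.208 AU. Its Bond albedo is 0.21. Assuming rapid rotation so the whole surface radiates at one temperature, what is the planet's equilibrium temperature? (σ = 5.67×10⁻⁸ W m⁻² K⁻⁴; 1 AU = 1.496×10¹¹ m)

T_eq ≈ 214 K

d = 0.208 AU = 3.11×10¹⁰ m.
Flux: S = L/(4πd²) = 7.27×10²⁴/(4π×(3.11×10¹⁰)²) = 597 W m⁻².
Energy balance: absorbed = emitted ⇒ πR²·S(1−A) = 4πR²·σT_eq⁴, so T_eq⁴ = S(1−A)/(4σ).
T_eq = [597 × 0.79 / (4 × 5.67×10⁻⁸)]^(1/4) = (2.08×10⁹)^(1/4) = 214 K.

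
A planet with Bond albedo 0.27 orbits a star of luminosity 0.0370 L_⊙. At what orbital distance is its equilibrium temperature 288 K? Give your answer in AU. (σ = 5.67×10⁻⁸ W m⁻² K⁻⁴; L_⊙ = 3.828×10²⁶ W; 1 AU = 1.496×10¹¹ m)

d ≈ 0.153 AU

L = 0.0370 × 3.828×10²⁶ = 1.42×10²⁵ W.
From T_eq⁴ = L(1−A)/(16πσd²): d = √[L(1−A)/(16πσT_eq⁴)].
d = √[1.42×10²⁵ × 0.73 / (16π × 5.67×10⁻⁸ × (288)⁴)] = 2.30×10¹⁰ m = 0.153 AU.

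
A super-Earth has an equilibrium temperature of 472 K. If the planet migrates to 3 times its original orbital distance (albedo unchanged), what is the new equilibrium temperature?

T_eq ∝ L^(1/4) · d^(−1/2).
T′ = 472 / 3^(1/2) = 273 K.

T_eq ≈ 273 K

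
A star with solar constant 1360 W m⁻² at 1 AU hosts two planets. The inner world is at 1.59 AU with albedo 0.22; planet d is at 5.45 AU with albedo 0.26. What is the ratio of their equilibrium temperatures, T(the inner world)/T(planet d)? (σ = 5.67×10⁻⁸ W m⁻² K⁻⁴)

T_eq = [S₀(1−A)/(4σd²)]^(1/4), so T ∝ (1−A)^(1/4) / √d.
T₁ = [1360×0.78/(4×5.67×10⁻⁸×1.59²)]^(1/4) = 207.40 K.
T₂ = [1360×0.74/(4×5.67×10⁻⁸×5.45²)]^(1/4) = 110.56 K.

T₁/T₂ ≈ 1.876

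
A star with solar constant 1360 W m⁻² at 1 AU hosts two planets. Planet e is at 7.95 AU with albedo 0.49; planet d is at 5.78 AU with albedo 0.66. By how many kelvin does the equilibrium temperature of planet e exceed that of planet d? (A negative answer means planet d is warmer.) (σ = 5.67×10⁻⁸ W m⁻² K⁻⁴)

T_eq = [S₀(1−A)/(4σd²)]^(1/4), so T ∝ (1−A)^(1/4) / √d.
T₁ = [1360×0.51/(4×5.67×10⁻⁸×7.95²)]^(1/4) = 83.40 K.
T₂ = [1360×0.34/(4×5.67×10⁻⁸×5.78²)]^(1/4) = 88.39 K.

ΔT ≈ -5.0 K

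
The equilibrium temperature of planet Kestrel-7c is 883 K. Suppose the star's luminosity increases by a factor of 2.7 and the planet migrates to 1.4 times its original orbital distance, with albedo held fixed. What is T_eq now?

T_eq ∝ L^(1/4) · d^(−1/2).
T′ = 883 × 2.7^(1/4) / 1.4^(1/2) = 957 K.

T_eq ≈ 957 K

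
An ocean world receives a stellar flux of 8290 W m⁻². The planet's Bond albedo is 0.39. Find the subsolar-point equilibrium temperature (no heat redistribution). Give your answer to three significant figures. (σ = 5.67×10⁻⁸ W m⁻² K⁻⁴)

T_ss ≈ 546 K

At the subsolar point the surface absorbs S(1−A) and emits σT⁴ per unit area — no factor of 4, since only the local patch is in balance.
T = [8290 × 0.61 / 5.67×10⁻⁸]^(1/4) = (8.92×10¹⁰)^(1/4) = 546 K.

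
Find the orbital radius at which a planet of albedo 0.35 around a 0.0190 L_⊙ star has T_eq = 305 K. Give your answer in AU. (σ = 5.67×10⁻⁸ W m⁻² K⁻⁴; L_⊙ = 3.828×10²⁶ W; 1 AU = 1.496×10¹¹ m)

d ≈ 0.0925 AU

L = 0.0190 × 3.828×10²⁶ = 7.27×10²⁴ W.
From T_eq⁴ = L(1−A)/(16πσd²): d = √[L(1−A)/(16πσT_eq⁴)].
d = √[7.27×10²⁴ × 0.65 / (16π × 5.67×10⁻⁸ × (305)⁴)] = 1.38×10¹⁰ m = 0.0925 AU.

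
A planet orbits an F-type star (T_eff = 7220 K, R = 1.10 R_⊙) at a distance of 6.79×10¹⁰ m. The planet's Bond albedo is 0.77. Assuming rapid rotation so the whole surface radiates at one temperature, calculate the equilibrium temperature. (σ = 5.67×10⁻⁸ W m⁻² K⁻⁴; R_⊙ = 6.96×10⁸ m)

T_eq ≈ 375 K

R_⋆ = 1.10 × 6.96×10⁸ = 7.66×10⁸ m.
L = 4πR_⋆²σT_⋆⁴ = 4π(7.66×10⁸)² × 5.67×10⁻⁸ × (7220)⁴ = 1.13×10²⁷ W.
S = L/(4πd²) = 1.96×10⁴ W m⁻².
Energy balance: absorbed = emitted ⇒ πR²·S(1−A) = 4πR²·σT_eq⁴, so T_eq⁴ = S(1−A)/(4σ).
T_eq = [1.96×10⁴ × 0.23 / (4 × 5.67×10⁻⁸)]^(1/4) = (1.99×10¹⁰)^(1/4) = 375 K.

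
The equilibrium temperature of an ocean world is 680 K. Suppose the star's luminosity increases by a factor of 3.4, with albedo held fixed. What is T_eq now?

T_eq ≈ 923 K

T_eq ∝ L^(1/4) · d^(−1/2).
T′ = 680 × 3.4^(1/4) = 923 K.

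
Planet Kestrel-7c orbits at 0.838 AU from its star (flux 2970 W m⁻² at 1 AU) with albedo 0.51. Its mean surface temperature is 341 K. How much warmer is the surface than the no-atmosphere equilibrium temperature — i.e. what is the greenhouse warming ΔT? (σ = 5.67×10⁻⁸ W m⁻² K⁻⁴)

S = 2970/0.838² = 4229 W m⁻².
T_eq = [S(1−A)/(4σ)]^(1/4) = [4229×0.49/(4×5.67×10⁻⁸)]^(1/4) = 309.2 K.
ΔT = T_surf − T_eq = 341 − 309.2.

ΔT ≈ 31.8 K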